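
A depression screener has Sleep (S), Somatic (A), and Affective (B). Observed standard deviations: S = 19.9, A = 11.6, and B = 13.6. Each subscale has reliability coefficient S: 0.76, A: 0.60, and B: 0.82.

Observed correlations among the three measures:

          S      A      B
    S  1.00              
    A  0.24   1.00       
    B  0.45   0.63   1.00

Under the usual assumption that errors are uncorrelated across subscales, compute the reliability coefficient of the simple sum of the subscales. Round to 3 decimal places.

Var(S+A+B) = 19.9² + 11.6² + 13.6² + 2·[19.9·11.6·0.24 + 19.9·13.6·0.45 + 11.6·13.6·0.63] = 715.53 + 553.157 = 1268.69.
Because errors are independent across components, Cov(Tᵢ,Tⱼ) = Cov(Xᵢ,Xⱼ); the off-diagonal part of the true-score variance is the same as above.
True-score variance = [19.9²·0.76 + 11.6²·0.60 + 13.6²·0.82] + 553.157 = 533.371 + 553.157 = 1086.53.
Reliability = 1086.53 / 1268.69 = 0.856.

0.856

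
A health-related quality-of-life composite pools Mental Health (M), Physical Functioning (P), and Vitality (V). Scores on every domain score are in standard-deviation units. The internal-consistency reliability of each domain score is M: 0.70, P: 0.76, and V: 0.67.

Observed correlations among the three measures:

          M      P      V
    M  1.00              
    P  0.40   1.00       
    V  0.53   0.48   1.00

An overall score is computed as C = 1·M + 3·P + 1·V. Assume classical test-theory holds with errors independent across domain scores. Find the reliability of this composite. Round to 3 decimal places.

0.839

Var(C) = 1 + 3² + 1 + 2·[3·0.40 + 0.53 + 3·0.48] = 11 + 6.34 = 17.34.
Because errors are independent across components, Cov(Tᵢ,Tⱼ) = Cov(Xᵢ,Xⱼ); the off-diagonal part of the true-score variance is the same as above.
True-score variance = [0.70 + 3²·0.76 + 0.67] + 6.34 = 8.21 + 6.34 = 14.55.
Reliability = 14.55 / 17.34 = 0.839.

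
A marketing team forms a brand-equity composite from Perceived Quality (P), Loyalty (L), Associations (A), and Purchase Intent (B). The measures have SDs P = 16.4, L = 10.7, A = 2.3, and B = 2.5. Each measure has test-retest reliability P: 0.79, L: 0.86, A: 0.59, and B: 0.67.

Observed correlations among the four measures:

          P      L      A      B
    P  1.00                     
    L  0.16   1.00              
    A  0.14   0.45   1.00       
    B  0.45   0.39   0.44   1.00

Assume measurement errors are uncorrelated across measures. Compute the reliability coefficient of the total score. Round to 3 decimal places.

0.860

Var(P+L+A+B) = 16.4² + 10.7² + 2.3² + 2.5² + 2·[16.4·10.7·0.16 + 16.4·2.3·0.14 + 16.4·2.5·0.45 + 10.7·2.3·0.45 + 10.7·2.5·0.39 + 2.3·2.5·0.44] = 394.99 + 151.689 = 546.679.
Because errors are independent across components, Cov(Tᵢ,Tⱼ) = Cov(Xᵢ,Xⱼ); the off-diagonal part of the true-score variance is the same as above.
True-score variance = [16.4²·0.79 + 10.7²·0.86 + 2.3²·0.59 + 2.5²·0.67] + 151.689 = 318.248 + 151.689 = 469.938.
Reliability = 469.938 / 546.679 = 0.860.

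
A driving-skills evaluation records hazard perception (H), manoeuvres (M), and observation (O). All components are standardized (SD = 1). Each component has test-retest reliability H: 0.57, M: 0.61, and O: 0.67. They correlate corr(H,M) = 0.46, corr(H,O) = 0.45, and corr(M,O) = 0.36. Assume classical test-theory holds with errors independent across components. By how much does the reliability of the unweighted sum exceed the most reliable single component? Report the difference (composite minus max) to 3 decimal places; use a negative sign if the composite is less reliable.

0.122

Var(sum) = 3 + 2.54 = 5.54; true-score variance = 1.85 + 2.54 = 4.39; composite reliability = 0.7924.
Max component reliability = 0.6700.
Difference = 0.7924 − 0.6700 = 0.122.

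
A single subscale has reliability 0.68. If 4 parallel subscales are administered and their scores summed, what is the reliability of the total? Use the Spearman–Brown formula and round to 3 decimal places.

0.895

ρ_k = kρ / (1 + (k−1)ρ) = 4·0.68 / (1 + 3·0.68) = 2.720 / 3.040 = 0.895.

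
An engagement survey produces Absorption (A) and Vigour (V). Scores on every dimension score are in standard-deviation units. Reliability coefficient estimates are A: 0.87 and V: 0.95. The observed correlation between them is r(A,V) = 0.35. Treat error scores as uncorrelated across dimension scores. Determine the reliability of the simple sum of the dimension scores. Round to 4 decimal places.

0.9333

Var(A+V) = 2 + 2·[0.35] = 2 + 0.7 = 2.7.
With uncorrelated errors the cross-covariances are all true-score covariance, so they carry over unchanged; only the diagonal terms shrink to ρᵢσᵢ².
True-score variance = [0.87 + 0.95] + 0.7 = 1.82 + 0.7 = 2.52.
Reliability = 2.52 / 2.7 = 0.9333.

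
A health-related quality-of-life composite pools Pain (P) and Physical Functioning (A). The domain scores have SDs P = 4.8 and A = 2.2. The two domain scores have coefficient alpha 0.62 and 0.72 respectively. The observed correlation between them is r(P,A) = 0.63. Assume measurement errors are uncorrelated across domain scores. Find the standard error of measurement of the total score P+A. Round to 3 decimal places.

3.180

Var(total) = 27.88 + 13.3056 = 41.1856.
True-score variance = 17.7696 + 13.3056 = 31.0752, so reliability = 0.7545.
Error variance = 41.1856 − 31.0752 = 10.1104; SEM = √10.1104 = 3.180.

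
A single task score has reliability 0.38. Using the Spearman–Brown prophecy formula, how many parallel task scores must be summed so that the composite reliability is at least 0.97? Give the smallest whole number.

k ≥ ρ*(1−ρ₁)/(ρ₁(1−ρ*)) = 0.97·0.62 / (0.38·0.03) = 52.754.
Smallest integer k = 53.

53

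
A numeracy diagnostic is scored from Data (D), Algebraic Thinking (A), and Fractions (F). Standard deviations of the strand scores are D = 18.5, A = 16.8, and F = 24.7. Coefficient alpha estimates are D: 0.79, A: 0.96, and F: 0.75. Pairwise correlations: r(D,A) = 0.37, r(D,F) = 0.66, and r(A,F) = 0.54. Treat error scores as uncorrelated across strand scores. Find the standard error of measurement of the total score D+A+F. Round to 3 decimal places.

Var(total) = 1234.58 + 1281.32 = 2515.9.
True-score variance = 998.895 + 1281.32 = 2280.22, so reliability = 0.9063.
Error variance = 2515.9 − 2280.22 = 235.685; SEM = √235.685 = 15.352.

15.352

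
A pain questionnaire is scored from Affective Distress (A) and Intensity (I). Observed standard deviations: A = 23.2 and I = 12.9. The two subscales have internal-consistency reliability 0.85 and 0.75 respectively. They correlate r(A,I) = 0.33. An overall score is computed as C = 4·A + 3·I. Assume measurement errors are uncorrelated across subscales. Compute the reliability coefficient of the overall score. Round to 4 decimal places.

0.8665

Var(C) = 4²·23.2² + 3²·12.9² + 2·[12·23.2·12.9·0.33] = 10109.5 + 2370.3 = 12479.8.
Under uncorrelated errors the observed covariances equal the true-score covariances, so only the own-variance terms attenuate.
True-score variance = [4²·23.2²·0.85 + 3²·12.9²·0.75] + 2370.3 = 8443.33 + 2370.3 = 10813.6.
Reliability = 10813.6 / 12479.8 = 0.8665.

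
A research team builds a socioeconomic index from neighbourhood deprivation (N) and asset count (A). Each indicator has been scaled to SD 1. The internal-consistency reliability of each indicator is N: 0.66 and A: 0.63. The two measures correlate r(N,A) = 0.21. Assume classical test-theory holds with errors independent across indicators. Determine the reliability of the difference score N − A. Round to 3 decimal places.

Var(N−A) = 1 + 1 − 2·0.21 = 2 − 0.42 = 1.58.
Because errors are independent across components, Cov(Tᵢ,Tⱼ) = Cov(Xᵢ,Xⱼ); the off-diagonal part of the true-score variance is the same as above.
True-score variance = [0.66 + 0.63] − 0.42 = 1.29 − 0.42 = 0.87.
Reliability = 0.87 / 1.58 = 0.551.

0.551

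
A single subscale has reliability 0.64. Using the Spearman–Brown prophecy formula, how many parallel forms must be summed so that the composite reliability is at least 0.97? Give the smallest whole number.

k ≥ ρ*(1−ρ₁)/(ρ₁(1−ρ*)) = 0.97·0.36 / (0.64·0.03) = 18.187.
Smallest integer k = 19.

19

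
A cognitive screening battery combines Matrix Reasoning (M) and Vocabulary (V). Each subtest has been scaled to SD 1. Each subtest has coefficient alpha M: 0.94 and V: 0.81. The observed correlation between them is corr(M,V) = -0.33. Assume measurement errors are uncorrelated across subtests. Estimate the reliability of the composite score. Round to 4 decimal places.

Var(M+V) = 2 + 2·[(-0.33)] = 2 − 0.66 = 1.34.
Because errors are independent across components, Cov(Tᵢ,Tⱼ) = Cov(Xᵢ,Xⱼ); the off-diagonal part of the true-score variance is the same as above.
True-score variance = [0.94 + 0.81] − 0.66 = 1.75 − 0.66 = 1.09.
Reliability = 1.09 / 1.34 = 0.8134.

0.8134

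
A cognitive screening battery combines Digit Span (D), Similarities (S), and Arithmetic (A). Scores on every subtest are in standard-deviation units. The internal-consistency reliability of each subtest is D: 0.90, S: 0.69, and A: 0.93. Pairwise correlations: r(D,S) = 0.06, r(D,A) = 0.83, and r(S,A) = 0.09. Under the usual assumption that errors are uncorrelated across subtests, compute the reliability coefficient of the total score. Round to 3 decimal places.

Var(D+S+A) = 3 + 2·[0.06 + 0.83 + 0.09] = 3 + 1.96 = 4.96.
Because errors are independent across components, Cov(Tᵢ,Tⱼ) = Cov(Xᵢ,Xⱼ); the off-diagonal part of the true-score variance is the same as above.
True-score variance = [0.90 + 0.69 + 0.93] + 1.96 = 2.52 + 1.96 = 4.48.
Reliability = 4.48 / 4.96 = 0.903.

0.903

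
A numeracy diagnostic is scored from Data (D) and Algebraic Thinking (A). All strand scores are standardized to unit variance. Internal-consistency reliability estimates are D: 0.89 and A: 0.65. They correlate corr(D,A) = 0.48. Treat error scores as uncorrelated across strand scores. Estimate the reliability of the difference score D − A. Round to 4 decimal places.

Var(D−A) = 1 + 1 − 2·0.48 = 2 − 0.96 = 1.04.
Because errors are independent across components, Cov(Tᵢ,Tⱼ) = Cov(Xᵢ,Xⱼ); the off-diagonal part of the true-score variance is the same as above.
True-score variance = [0.89 + 0.65] − 0.96 = 1.54 − 0.96 = 0.58.
Reliability = 0.58 / 1.04 = 0.5577.

0.5577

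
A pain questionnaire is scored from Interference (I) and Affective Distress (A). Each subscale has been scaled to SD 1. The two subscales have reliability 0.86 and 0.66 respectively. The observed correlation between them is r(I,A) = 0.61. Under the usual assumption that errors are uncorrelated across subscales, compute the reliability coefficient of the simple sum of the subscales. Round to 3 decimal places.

0.851

Var(I+A) = 2 + 2·[0.61] = 2 + 1.22 = 3.22.
With uncorrelated errors the cross-covariances are all true-score covariance, so they carry over unchanged; only the diagonal terms shrink to ρᵢσᵢ².
True-score variance = [0.86 + 0.66] + 1.22 = 1.52 + 1.22 = 2.74.
Reliability = 2.74 / 3.22 = 0.851.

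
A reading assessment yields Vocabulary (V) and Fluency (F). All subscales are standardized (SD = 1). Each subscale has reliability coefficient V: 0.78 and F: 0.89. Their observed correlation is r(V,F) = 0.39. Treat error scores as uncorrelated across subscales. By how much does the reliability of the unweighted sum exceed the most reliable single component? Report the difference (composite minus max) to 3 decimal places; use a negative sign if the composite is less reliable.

Var(sum) = 2 + 0.78 = 2.78; true-score variance = 1.67 + 0.78 = 2.45; composite reliability = 0.8813.
Max component reliability = 0.8900.
Difference = 0.8813 − 0.8900 = -0.009.

-0.009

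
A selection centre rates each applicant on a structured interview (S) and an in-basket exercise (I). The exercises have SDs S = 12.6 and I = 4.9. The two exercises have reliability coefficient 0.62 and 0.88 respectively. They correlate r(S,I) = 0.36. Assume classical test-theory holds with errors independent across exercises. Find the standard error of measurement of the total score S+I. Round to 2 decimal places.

Var(total) = 182.77 + 44.4528 = 227.223.
True-score variance = 119.56 + 44.4528 = 164.013, so reliability = 0.7218.
Error variance = 227.223 − 164.013 = 63.21; SEM = √63.21 = 7.95.

7.95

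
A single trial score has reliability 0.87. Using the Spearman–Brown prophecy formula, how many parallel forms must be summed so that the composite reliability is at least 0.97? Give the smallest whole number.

k ≥ ρ*(1−ρ₁)/(ρ₁(1−ρ*)) = 0.97·0.13 / (0.87·0.03) = 4.831.
Smallest integer k = 5.

5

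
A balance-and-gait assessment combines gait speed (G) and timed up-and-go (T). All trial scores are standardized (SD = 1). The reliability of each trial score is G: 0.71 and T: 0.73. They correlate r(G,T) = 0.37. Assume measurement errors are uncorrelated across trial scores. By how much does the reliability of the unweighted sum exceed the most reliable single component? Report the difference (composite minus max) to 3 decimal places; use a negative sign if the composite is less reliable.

Var(sum) = 2 + 0.74 = 2.74; true-score variance = 1.44 + 0.74 = 2.18; composite reliability = 0.7956.
Max component reliability = 0.7300.
Difference = 0.7956 − 0.7300 = 0.066.

0.066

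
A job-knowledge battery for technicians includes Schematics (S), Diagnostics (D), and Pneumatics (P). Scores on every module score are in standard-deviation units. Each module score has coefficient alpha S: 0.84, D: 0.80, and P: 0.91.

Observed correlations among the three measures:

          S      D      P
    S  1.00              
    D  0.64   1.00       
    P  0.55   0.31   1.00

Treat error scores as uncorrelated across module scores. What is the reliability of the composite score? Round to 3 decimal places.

Var(S+D+P) = 3 + 2·[0.64 + 0.55 + 0.31] = 3 + 3 = 6.
Under uncorrelated errors the observed covariances equal the true-score covariances, so only the own-variance terms attenuate.
True-score variance = [0.84 + 0.80 + 0.91] + 3 = 2.55 + 3 = 5.55.
Reliability = 5.55 / 6 = 0.925.

0.925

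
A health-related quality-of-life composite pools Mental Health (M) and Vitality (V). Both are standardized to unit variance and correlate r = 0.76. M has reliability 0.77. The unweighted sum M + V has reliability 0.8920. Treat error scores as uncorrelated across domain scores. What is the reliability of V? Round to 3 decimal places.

0.850

Var(M+V) = 2 + 2·0.76 = 3.520.
True-score variance = ρ_M + ρ_V + 2·0.76, so 0.8920 = (0.77 + ρ_V + 1.52) / 3.520.
ρ_V = 0.8920·3.520 − 0.77 − 1.52 = 0.850.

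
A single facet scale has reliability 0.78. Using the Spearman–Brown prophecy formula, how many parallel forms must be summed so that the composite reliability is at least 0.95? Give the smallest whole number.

6

k ≥ ρ*(1−ρ₁)/(ρ₁(1−ρ*)) = 0.95·0.22 / (0.78·0.05) = 5.359.
Smallest integer k = 6.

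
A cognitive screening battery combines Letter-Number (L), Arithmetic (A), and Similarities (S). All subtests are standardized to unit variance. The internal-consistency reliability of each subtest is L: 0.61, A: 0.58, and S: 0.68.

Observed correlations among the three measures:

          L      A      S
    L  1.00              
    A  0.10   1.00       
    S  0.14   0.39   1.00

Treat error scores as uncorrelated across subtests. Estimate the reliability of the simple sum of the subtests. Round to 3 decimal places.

Var(L+A+S) = 3 + 2·[0.10 + 0.14 + 0.39] = 3 + 1.26 = 4.26.
With uncorrelated errors the cross-covariances are all true-score covariance, so they carry over unchanged; only the diagonal terms shrink to ρᵢσᵢ².
True-score variance = [0.61 + 0.58 + 0.68] + 1.26 = 1.87 + 1.26 = 3.13.
Reliability = 3.13 / 4.26 = 0.735.

0.735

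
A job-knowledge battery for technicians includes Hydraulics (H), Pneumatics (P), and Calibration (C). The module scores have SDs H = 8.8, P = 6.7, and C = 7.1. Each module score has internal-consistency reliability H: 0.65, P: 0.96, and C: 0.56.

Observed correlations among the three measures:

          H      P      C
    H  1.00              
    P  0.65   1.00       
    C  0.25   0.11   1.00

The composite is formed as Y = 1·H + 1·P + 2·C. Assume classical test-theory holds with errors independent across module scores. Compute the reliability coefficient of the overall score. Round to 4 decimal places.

0.7570

Var(Y) = 8.8² + 6.7² + 2²·7.1² + 2·[8.8·6.7·0.65 + 2·8.8·7.1·0.25 + 2·6.7·7.1·0.11] = 323.97 + 160.059 = 484.029.
Because errors are independent across components, Cov(Tᵢ,Tⱼ) = Cov(Xᵢ,Xⱼ); the off-diagonal part of the true-score variance is the same as above.
True-score variance = [8.8²·0.65 + 6.7²·0.96 + 2²·7.1²·0.56] + 160.059 = 206.349 + 160.059 = 366.408.
Reliability = 366.408 / 484.029 = 0.7570.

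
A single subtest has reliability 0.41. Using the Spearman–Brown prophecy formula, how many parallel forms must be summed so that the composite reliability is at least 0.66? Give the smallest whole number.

k ≥ ρ*(1−ρ₁)/(ρ₁(1−ρ*)) = 0.66·0.59 / (0.41·0.34) = 2.793.
Smallest integer k = 3.

3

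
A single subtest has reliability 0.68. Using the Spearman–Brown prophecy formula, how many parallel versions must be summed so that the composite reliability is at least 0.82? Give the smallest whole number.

3

k ≥ ρ*(1−ρ₁)/(ρ₁(1−ρ*)) = 0.82·0.32 / (0.68·0.18) = 2.144.
Smallest integer k = 3.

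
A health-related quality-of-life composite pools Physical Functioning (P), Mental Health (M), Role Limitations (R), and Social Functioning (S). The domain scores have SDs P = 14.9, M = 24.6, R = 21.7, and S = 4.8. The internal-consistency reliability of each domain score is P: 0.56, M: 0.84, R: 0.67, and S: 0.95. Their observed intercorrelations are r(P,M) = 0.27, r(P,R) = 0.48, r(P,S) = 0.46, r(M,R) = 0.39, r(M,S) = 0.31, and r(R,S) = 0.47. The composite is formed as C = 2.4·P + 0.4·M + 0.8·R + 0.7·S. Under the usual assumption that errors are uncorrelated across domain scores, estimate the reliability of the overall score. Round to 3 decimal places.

Var(C) = 2.4²·14.9² + 0.4²·24.6² + 0.8²·21.7² + 0.7²·4.8² + 2·[0.96·14.9·24.6·0.27 + 1.92·14.9·21.7·0.48 + 1.68·14.9·4.8·0.46 + 0.32·24.6·21.7·0.39 + 0.28·24.6·4.8·0.31 + 0.56·21.7·4.8·0.47] = 1688.26 + 1105.09 = 2793.35.
With uncorrelated errors the cross-covariances are all true-score covariance, so they carry over unchanged; only the diagonal terms shrink to ρᵢσᵢ².
True-score variance = [2.4²·14.9²·0.56 + 0.4²·24.6²·0.84 + 0.8²·21.7²·0.67 + 0.7²·4.8²·0.95] + 1105.09 = 1010.09 + 1105.09 = 2115.18.
Reliability = 2115.18 / 2793.35 = 0.757.

0.757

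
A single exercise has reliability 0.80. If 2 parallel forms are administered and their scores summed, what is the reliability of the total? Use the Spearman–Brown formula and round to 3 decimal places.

0.889

ρ_k = kρ / (1 + (k−1)ρ) = 2·0.80 / (1 + 1·0.80) = 1.600 / 1.800 = 0.889.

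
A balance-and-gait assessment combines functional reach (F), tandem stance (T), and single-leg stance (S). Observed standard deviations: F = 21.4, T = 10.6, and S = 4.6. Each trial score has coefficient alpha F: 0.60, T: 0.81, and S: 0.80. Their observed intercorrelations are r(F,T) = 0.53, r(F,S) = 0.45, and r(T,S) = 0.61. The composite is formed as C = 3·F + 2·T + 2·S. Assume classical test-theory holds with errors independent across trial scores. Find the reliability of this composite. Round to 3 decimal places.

0.745

Var(C) = 3²·21.4² + 2²·10.6² + 2²·4.6² + 2·[6·21.4·10.6·0.53 + 6·21.4·4.6·0.45 + 4·10.6·4.6·0.61] = 4655.72 + 2212.23 = 6867.95.
Because errors are independent across components, Cov(Tᵢ,Tⱼ) = Cov(Xᵢ,Xⱼ); the off-diagonal part of the true-score variance is the same as above.
True-score variance = [3²·21.4²·0.60 + 2²·10.6²·0.81 + 2²·4.6²·0.80] + 2212.23 = 2904.74 + 2212.23 = 5116.97.
Reliability = 5116.97 / 6867.95 = 0.745.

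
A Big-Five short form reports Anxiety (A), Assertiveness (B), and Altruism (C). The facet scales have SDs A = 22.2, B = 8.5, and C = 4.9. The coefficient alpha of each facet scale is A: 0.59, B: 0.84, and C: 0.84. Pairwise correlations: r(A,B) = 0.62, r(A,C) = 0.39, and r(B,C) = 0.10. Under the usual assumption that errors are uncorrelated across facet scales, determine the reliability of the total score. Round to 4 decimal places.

Var(A+B+C) = 22.2² + 8.5² + 4.9² + 2·[22.2·8.5·0.62 + 22.2·4.9·0.39 + 8.5·4.9·0.10] = 589.1 + 327.166 = 916.266.
Because errors are independent across components, Cov(Tᵢ,Tⱼ) = Cov(Xᵢ,Xⱼ); the off-diagonal part of the true-score variance is the same as above.
True-score variance = [22.2²·0.59 + 8.5²·0.84 + 4.9²·0.84] + 327.166 = 371.634 + 327.166 = 698.8.
Reliability = 698.8 / 916.266 = 0.7627.

0.7627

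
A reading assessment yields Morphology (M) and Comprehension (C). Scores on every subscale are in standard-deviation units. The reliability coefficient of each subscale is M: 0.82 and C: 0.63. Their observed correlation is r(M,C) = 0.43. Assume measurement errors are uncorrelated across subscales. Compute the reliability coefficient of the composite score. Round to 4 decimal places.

Var(M+C) = 2 + 2·[0.43] = 2 + 0.86 = 2.86.
With uncorrelated errors the cross-covariances are all true-score covariance, so they carry over unchanged; only the diagonal terms shrink to ρᵢσᵢ².
True-score variance = [0.82 + 0.63] + 0.86 = 1.45 + 0.86 = 2.31.
Reliability = 2.31 / 2.86 = 0.8077.

0.8077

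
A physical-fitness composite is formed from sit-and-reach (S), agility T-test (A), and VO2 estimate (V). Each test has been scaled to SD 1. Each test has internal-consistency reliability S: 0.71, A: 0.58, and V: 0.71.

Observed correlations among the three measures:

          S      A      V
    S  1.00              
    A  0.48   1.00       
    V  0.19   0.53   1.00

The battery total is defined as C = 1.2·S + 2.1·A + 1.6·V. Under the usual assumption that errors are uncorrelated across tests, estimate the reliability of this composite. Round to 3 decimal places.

Var(C) = 1.2² + 2.1² + 1.6² + 2·[2.52·0.48 + 1.92·0.19 + 3.36·0.53] = 8.41 + 6.7104 = 15.1204.
Under uncorrelated errors the observed covariances equal the true-score covariances, so only the own-variance terms attenuate.
True-score variance = [1.2²·0.71 + 2.1²·0.58 + 1.6²·0.71] + 6.7104 = 5.3978 + 6.7104 = 12.1082.
Reliability = 12.1082 / 15.1204 = 0.801.

0.801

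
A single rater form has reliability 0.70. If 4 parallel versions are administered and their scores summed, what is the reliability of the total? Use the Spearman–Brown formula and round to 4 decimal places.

0.9032

ρ_k = kρ / (1 + (k−1)ρ) = 4·0.70 / (1 + 3·0.70) = 2.800 / 3.100 = 0.9032.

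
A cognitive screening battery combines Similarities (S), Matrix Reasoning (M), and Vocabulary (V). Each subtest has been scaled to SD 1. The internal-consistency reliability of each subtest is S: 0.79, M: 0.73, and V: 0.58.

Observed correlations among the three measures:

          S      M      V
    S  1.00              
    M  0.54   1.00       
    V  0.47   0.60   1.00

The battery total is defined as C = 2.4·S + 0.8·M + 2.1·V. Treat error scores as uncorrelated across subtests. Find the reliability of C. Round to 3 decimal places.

Var(C) = 2.4² + 0.8² + 2.1² + 2·[1.92·0.54 + 5.04·0.47 + 1.68·0.60] = 10.81 + 8.8272 = 19.6372.
Because errors are independent across components, Cov(Tᵢ,Tⱼ) = Cov(Xᵢ,Xⱼ); the off-diagonal part of the true-score variance is the same as above.
True-score variance = [2.4²·0.79 + 0.8²·0.73 + 2.1²·0.58] + 8.8272 = 7.5754 + 8.8272 = 16.4026.
Reliability = 16.4026 / 19.6372 = 0.835.

0.835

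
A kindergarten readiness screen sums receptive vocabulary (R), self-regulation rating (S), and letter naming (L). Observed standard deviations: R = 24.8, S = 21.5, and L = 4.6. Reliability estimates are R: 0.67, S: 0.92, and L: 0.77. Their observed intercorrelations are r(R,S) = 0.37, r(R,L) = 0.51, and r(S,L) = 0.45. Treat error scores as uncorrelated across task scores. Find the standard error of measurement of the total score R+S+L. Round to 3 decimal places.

Var(total) = 1098.45 + 599.94 = 1698.39.
True-score variance = 853.64 + 599.94 = 1453.58, so reliability = 0.8559.
Error variance = 1698.39 − 1453.58 = 244.81; SEM = √244.81 = 15.646.

15.646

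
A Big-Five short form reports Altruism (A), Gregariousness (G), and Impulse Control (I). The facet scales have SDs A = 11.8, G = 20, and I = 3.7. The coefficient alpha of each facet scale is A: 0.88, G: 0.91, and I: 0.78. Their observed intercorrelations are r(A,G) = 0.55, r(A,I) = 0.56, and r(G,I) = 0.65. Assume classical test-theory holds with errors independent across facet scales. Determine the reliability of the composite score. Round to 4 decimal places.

0.9418

Var(A+G+I) = 11.8² + 20² + 3.7² + 2·[11.8·20·0.55 + 11.8·3.7·0.56 + 20·3.7·0.65] = 552.93 + 404.699 = 957.629.
Under uncorrelated errors the observed covariances equal the true-score covariances, so only the own-variance terms attenuate.
True-score variance = [11.8²·0.88 + 20²·0.91 + 3.7²·0.78] + 404.699 = 497.209 + 404.699 = 901.909.
Reliability = 901.909 / 957.629 = 0.9418.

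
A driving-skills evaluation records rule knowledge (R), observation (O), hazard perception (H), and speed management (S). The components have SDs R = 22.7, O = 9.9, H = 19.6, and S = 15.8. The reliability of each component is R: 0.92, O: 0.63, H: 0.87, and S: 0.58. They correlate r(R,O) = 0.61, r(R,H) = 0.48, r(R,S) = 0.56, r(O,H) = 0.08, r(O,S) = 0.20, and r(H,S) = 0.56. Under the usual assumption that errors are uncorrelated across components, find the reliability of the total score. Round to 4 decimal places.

Var(R+O+H+S) = 22.7² + 9.9² + 19.6² + 15.8² + 2·[22.7·9.9·0.61 + 22.7·19.6·0.48 + 22.7·15.8·0.56 + 9.9·19.6·0.08 + 9.9·15.8·0.20 + 19.6·15.8·0.56] = 1247.1 + 1543.45 = 2790.55.
Under uncorrelated errors the observed covariances equal the true-score covariances, so only the own-variance terms attenuate.
True-score variance = [22.7²·0.92 + 9.9²·0.63 + 19.6²·0.87 + 15.8²·0.58] + 1543.45 = 1014.82 + 1543.45 = 2558.27.
Reliability = 2558.27 / 2790.55 = 0.9168.

0.9168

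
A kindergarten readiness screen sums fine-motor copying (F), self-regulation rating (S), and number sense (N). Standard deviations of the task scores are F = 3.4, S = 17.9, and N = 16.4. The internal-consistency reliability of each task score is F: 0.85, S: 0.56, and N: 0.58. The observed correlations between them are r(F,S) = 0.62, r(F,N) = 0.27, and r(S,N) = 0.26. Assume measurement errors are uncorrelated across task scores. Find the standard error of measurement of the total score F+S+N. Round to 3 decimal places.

15.990

Var(total) = 600.93 + 258.228 = 859.158.
True-score variance = 345.252 + 258.228 = 603.48, so reliability = 0.7024.
Error variance = 859.158 − 603.48 = 255.678; SEM = √255.678 = 15.990.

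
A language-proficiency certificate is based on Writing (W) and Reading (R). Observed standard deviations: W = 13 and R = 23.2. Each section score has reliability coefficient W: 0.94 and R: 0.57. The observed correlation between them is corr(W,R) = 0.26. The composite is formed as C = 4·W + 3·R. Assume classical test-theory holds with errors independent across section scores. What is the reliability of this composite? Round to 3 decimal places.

Var(C) = 4²·13² + 3²·23.2² + 2·[12·13·23.2·0.26] = 7548.16 + 1881.98 = 9430.14.
With uncorrelated errors the cross-covariances are all true-score covariance, so they carry over unchanged; only the diagonal terms shrink to ρᵢσᵢ².
True-score variance = [4²·13²·0.94 + 3²·23.2²·0.57] + 1881.98 = 5302.93 + 1881.98 = 7184.92.
Reliability = 7184.92 / 9430.14 = 0.762.

0.762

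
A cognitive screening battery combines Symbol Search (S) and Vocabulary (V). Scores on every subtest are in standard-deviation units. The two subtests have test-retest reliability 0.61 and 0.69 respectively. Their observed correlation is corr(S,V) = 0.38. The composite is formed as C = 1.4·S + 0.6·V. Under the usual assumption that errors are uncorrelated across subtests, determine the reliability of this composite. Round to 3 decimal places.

0.704

Var(C) = 1.4² + 0.6² + 2·[0.84·0.38] = 2.32 + 0.6384 = 2.9584.
Because errors are independent across components, Cov(Tᵢ,Tⱼ) = Cov(Xᵢ,Xⱼ); the off-diagonal part of the true-score variance is the same as above.
True-score variance = [1.4²·0.61 + 0.6²·0.69] + 0.6384 = 1.444 + 0.6384 = 2.0824.
Reliability = 2.0824 / 2.9584 = 0.704.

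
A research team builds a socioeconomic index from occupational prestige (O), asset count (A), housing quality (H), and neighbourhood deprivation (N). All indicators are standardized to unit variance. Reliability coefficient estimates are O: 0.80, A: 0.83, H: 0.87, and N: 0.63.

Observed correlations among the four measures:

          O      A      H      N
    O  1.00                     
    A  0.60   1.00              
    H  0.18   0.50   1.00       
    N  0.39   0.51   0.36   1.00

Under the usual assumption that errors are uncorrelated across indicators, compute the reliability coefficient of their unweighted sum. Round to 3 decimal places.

0.904

Var(O+A+H+N) = 4 + 2·[0.60 + 0.18 + 0.39 + 0.50 + 0.51 + 0.36] = 4 + 5.08 = 9.08.
Because errors are independent across components, Cov(Tᵢ,Tⱼ) = Cov(Xᵢ,Xⱼ); the off-diagonal part of the true-score variance is the same as above.
True-score variance = [0.80 + 0.83 + 0.87 + 0.63] + 5.08 = 3.13 + 5.08 = 8.21.
Reliability = 8.21 / 9.08 = 0.904.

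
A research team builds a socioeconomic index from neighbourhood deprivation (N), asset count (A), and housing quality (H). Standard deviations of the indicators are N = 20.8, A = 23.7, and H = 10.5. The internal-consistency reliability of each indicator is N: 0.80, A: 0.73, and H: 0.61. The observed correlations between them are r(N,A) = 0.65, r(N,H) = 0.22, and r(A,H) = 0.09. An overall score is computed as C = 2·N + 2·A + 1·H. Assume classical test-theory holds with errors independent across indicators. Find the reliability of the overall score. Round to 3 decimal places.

Var(C) = 2²·20.8² + 2²·23.7² + 10.5² + 2·[4·20.8·23.7·0.65 + 2·20.8·10.5·0.22 + 2·23.7·10.5·0.09] = 4087.57 + 2845.17 = 6932.74.
Because errors are independent across components, Cov(Tᵢ,Tⱼ) = Cov(Xᵢ,Xⱼ); the off-diagonal part of the true-score variance is the same as above.
True-score variance = [2²·20.8²·0.80 + 2²·23.7²·0.73 + 10.5²·0.61] + 2845.17 = 3091.84 + 2845.17 = 5937.01.
Reliability = 5937.01 / 6932.74 = 0.856.

0.856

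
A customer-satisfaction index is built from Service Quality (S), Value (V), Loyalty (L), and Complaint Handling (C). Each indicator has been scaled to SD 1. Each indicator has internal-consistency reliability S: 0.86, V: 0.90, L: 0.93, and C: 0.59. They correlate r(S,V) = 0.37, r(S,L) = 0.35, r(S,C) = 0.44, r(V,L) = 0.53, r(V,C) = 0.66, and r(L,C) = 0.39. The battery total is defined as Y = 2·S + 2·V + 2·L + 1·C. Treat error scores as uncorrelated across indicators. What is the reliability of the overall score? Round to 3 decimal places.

Var(Y) = 2² + 2² + 2² + 1 + 2·[4·0.37 + 4·0.35 + 2·0.44 + 4·0.53 + 2·0.66 + 2·0.39] = 13 + 15.96 = 28.96.
Under uncorrelated errors the observed covariances equal the true-score covariances, so only the own-variance terms attenuate.
True-score variance = [2²·0.86 + 2²·0.90 + 2²·0.93 + 0.59] + 15.96 = 11.35 + 15.96 = 27.31.
Reliability = 27.31 / 28.96 = 0.943.

0.943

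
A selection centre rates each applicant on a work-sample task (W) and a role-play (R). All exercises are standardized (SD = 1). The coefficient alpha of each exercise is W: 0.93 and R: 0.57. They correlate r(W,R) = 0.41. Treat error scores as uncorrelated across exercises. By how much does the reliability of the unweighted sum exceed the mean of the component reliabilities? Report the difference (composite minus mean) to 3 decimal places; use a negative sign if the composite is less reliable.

Var(sum) = 2 + 0.82 = 2.82; true-score variance = 1.5 + 0.82 = 2.32; composite reliability = 0.8227.
Mean component reliability = 0.7500.
Difference = 0.8227 − 0.7500 = 0.073.

0.073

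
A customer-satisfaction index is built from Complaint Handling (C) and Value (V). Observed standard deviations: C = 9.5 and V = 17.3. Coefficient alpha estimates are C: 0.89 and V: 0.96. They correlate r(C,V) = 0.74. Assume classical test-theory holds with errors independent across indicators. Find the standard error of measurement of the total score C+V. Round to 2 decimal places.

Var(total) = 389.54 + 243.238 = 632.778.
True-score variance = 367.641 + 243.238 = 610.879, so reliability = 0.9654.
Error variance = 632.778 − 610.879 = 21.8991; SEM = √21.8991 = 4.68.

4.68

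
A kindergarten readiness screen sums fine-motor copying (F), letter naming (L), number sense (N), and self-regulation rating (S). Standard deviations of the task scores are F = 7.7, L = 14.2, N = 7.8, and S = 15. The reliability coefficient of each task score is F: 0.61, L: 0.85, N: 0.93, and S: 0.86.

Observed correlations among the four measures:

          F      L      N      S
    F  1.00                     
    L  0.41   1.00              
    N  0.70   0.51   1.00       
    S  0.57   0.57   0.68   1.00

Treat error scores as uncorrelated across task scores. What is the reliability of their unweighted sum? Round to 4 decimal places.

0.9348

Var(F+L+N+S) = 7.7² + 14.2² + 7.8² + 15² + 2·[7.7·14.2·0.41 + 7.7·7.8·0.70 + 7.7·15·0.57 + 14.2·7.8·0.51 + 14.2·15·0.57 + 7.8·15·0.68] = 546.77 + 820.328 = 1367.1.
Under uncorrelated errors the observed covariances equal the true-score covariances, so only the own-variance terms attenuate.
True-score variance = [7.7²·0.61 + 14.2²·0.85 + 7.8²·0.93 + 15²·0.86] + 820.328 = 457.642 + 820.328 = 1277.97.
Reliability = 1277.97 / 1367.1 = 0.9348.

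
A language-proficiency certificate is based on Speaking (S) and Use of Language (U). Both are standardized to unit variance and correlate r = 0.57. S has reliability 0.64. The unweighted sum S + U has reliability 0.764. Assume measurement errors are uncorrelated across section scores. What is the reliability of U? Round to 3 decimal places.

0.619

Var(S+U) = 2 + 2·0.57 = 3.140.
True-score variance = ρ_S + ρ_U + 2·0.57, so 0.764 = (0.64 + ρ_U + 1.14) / 3.140.
ρ_U = 0.764·3.140 − 0.64 − 1.14 = 0.619.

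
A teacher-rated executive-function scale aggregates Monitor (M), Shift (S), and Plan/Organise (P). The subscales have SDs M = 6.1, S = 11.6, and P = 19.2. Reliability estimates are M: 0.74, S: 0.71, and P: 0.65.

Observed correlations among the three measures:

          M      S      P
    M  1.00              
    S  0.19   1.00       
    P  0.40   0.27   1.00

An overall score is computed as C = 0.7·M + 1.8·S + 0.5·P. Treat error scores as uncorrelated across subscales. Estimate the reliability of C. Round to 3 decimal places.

Var(C) = 0.7²·6.1² + 1.8²·11.6² + 0.5²·19.2² + 2·[1.26·6.1·11.6·0.19 + 0.35·6.1·19.2·0.40 + 0.9·11.6·19.2·0.27] = 546.367 + 174.915 = 721.283.
With uncorrelated errors the cross-covariances are all true-score covariance, so they carry over unchanged; only the diagonal terms shrink to ρᵢσᵢ².
True-score variance = [0.7²·6.1²·0.74 + 1.8²·11.6²·0.71 + 0.5²·19.2²·0.65] + 174.915 = 382.938 + 174.915 = 557.854.
Reliability = 557.854 / 721.283 = 0.773.

0.773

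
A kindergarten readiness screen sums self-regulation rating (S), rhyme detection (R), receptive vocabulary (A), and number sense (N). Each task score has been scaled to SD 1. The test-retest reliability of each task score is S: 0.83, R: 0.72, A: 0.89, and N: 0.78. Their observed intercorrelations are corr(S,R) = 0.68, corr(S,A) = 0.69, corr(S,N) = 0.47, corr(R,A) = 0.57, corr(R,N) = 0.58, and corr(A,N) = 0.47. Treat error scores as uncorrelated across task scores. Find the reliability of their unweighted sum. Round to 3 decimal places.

Var(S+R+A+N) = 4 + 2·[0.68 + 0.69 + 0.47 + 0.57 + 0.58 + 0.47] = 4 + 6.92 = 10.92.
Under uncorrelated errors the observed covariances equal the true-score covariances, so only the own-variance terms attenuate.
True-score variance = [0.83 + 0.72 + 0.89 + 0.78] + 6.92 = 3.22 + 6.92 = 10.14.
Reliability = 10.14 / 10.92 = 0.929.

0.929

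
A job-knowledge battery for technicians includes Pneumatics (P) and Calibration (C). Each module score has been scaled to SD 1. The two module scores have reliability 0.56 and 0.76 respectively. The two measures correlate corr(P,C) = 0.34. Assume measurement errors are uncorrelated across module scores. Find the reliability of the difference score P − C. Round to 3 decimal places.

Var(P−C) = 1 + 1 − 2·0.34 = 2 − 0.68 = 1.32.
Under uncorrelated errors the observed covariances equal the true-score covariances, so only the own-variance terms attenuate.
True-score variance = [0.56 + 0.76] − 0.68 = 1.32 − 0.68 = 0.64.
Reliability = 0.64 / 1.32 = 0.485.

0.485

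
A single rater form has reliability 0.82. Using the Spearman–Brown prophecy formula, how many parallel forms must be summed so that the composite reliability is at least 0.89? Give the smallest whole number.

k ≥ ρ*(1−ρ₁)/(ρ₁(1−ρ*)) = 0.89·0.18 / (0.82·0.11) = 1.776.
Smallest integer k = 2.

2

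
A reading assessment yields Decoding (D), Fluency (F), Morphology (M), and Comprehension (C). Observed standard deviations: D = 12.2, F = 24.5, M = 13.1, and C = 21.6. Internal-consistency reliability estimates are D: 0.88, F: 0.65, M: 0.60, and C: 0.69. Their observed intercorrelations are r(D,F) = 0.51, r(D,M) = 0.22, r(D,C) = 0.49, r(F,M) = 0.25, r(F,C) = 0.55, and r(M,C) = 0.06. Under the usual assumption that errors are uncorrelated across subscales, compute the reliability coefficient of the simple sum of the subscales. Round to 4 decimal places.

Var(D+F+M+C) = 12.2² + 24.5² + 13.1² + 21.6² + 2·[12.2·24.5·0.51 + 12.2·13.1·0.22 + 12.2·21.6·0.49 + 24.5·13.1·0.25 + 24.5·21.6·0.55 + 13.1·21.6·0.06] = 1387.26 + 1410 = 2797.26.
Under uncorrelated errors the observed covariances equal the true-score covariances, so only the own-variance terms attenuate.
True-score variance = [12.2²·0.88 + 24.5²·0.65 + 13.1²·0.60 + 21.6²·0.69] + 1410 = 946.034 + 1410 = 2356.03.
Reliability = 2356.03 / 2797.26 = 0.8423.

0.8423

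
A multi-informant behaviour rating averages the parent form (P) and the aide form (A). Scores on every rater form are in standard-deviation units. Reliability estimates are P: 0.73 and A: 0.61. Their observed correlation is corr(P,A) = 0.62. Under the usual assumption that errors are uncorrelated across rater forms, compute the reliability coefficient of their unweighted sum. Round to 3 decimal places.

Var(P+A) = 2 + 2·[0.62] = 2 + 1.24 = 3.24.
Under uncorrelated errors the observed covariances equal the true-score covariances, so only the own-variance terms attenuate.
True-score variance = [0.73 + 0.61] + 1.24 = 1.34 + 1.24 = 2.58.
Reliability = 2.58 / 3.24 = 0.796.

0.796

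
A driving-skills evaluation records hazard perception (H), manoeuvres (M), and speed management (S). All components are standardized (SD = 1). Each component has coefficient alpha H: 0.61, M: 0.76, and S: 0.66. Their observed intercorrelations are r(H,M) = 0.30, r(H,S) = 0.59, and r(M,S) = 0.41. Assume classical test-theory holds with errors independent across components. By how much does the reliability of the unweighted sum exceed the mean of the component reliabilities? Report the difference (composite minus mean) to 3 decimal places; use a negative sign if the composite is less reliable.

Var(sum) = 3 + 2.6 = 5.6; true-score variance = 2.03 + 2.6 = 4.63; composite reliability = 0.8268.
Mean component reliability = 0.6767.
Difference = 0.8268 − 0.6767 = 0.150.

0.150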